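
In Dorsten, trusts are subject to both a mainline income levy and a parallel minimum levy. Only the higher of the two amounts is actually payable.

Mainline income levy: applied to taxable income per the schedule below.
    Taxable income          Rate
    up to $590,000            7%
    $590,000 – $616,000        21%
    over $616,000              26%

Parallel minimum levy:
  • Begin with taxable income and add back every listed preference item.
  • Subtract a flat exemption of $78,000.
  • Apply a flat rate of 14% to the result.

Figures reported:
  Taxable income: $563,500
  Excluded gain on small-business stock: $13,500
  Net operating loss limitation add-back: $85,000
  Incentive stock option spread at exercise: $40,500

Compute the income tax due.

$87,430

Mainline income levy:
  $563,500 × 7% = $39,445

Parallel minimum levy:
  Adjusted income: $563,500 + $13,500 + $85,000 + $40,500 = $702,500
  Less exemption $78,000 → base $624,500
  $624,500 × 14% = $87,430

$87,430 > $39,445, so the parallel minimum levy is the binding amount.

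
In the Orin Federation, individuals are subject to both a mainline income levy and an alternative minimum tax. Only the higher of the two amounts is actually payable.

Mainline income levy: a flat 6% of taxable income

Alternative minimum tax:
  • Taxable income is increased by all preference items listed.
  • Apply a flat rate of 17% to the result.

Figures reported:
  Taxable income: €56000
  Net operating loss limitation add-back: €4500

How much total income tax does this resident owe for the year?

Mainline income levy:
  €56000 × 6% = €3360

Alternative minimum tax:
  Adjusted income: €56000 + €4500 = €60500
  €60500 × 17% = €10285

€10285 > €3360, so the alternative minimum tax is the binding amount.

€10285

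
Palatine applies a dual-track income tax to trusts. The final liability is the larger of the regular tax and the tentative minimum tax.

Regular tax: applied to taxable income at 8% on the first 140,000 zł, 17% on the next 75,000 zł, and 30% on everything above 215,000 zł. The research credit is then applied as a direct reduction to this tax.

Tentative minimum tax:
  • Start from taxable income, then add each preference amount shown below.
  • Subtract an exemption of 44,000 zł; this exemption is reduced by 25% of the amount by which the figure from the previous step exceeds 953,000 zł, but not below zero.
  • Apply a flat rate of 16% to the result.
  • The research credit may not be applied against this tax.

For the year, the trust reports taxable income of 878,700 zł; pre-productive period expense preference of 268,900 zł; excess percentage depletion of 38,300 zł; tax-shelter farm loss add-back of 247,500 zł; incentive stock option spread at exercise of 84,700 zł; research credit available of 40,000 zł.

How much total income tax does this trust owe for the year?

242,896 zł

Regular tax:
  140,000 zł × 8% = 11,200 zł
  75,000 zł × 17% = 12,750 zł
  663,700 zł × 30% = 199,110 zł
  → 223,060 zł
  Less research credit 40,000 zł → 183,060 zł

Tentative minimum tax:
  Adjusted income: 878,700 zł + 268,900 zł + 38,300 zł + 247,500 zł + 84,700 zł = 1,518,100 zł
  Exemption: 25% × (1,518,100 zł − 953,000 zł) = 141,275 zł ≥ 44,000 zł, so the exemption is fully phased out
  Base: 1,518,100 zł − 0 zł = 1,518,100 zł
  1,518,100 zł × 16% = 242,896 zł

242,896 zł > 183,060 zł, so the tentative minimum tax is the binding amount.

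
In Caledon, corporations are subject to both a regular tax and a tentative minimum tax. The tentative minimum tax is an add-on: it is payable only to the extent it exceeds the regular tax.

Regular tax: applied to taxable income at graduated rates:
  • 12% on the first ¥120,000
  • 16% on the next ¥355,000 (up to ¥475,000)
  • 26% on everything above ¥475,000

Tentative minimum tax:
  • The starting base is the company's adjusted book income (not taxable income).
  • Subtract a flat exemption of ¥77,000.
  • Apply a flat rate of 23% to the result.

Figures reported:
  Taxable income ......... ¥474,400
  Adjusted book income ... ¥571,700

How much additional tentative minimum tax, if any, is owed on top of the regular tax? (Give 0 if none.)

¥42,677

Tentative minimum tax:
  Base (adjusted book income): ¥571,700
  Less exemption ¥77,000 → base ¥494,700
  ¥494,700 × 23% = ¥113,781

Regular tax:
  ¥120,000 × 12% = ¥14,400
  ¥354,400 × 16% = ¥56,704
  → ¥71,104

Excess of tentative minimum tax over regular tax: ¥113,781 − ¥71,104 = ¥42,677.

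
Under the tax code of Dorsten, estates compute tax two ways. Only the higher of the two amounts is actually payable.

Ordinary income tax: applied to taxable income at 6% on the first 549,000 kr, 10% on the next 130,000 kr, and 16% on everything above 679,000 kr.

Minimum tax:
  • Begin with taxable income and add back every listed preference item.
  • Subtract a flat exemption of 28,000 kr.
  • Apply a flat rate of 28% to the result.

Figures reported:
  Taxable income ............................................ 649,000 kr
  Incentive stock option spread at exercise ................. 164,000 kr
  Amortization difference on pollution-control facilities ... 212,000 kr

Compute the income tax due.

279,160 kr

Minimum tax:
  Adjusted income: 649,000 kr + 164,000 kr + 212,000 kr = 1,025,000 kr
  Less exemption 28,000 kr → base 997,000 kr
  997,000 kr × 28% = 279,160 kr

Ordinary income tax:
  549,000 kr × 6% = 32,940 kr
  100,000 kr × 10% = 10,000 kr
  → 42,940 kr

279,160 kr > 42,940 kr, so the minimum tax is the binding amount.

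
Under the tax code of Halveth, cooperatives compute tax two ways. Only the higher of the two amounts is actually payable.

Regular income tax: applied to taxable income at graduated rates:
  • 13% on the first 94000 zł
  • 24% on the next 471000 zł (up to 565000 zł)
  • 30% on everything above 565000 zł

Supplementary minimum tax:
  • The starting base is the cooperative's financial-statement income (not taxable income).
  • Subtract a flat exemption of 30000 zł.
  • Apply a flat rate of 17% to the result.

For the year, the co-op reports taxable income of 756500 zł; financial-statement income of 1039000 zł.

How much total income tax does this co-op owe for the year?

182710 zł

Supplementary minimum tax:
  Base (financial-statement income): 1039000 zł
  Less exemption 30000 zł → base 1009000 zł
  1009000 zł × 17% = 171530 zł

Regular income tax:
  94000 zł × 13% = 12220 zł
  471000 zł × 24% = 113040 zł
  191500 zł × 30% = 57450 zł
  → 182710 zł

182710 zł > 171530 zł, so the regular income tax governs.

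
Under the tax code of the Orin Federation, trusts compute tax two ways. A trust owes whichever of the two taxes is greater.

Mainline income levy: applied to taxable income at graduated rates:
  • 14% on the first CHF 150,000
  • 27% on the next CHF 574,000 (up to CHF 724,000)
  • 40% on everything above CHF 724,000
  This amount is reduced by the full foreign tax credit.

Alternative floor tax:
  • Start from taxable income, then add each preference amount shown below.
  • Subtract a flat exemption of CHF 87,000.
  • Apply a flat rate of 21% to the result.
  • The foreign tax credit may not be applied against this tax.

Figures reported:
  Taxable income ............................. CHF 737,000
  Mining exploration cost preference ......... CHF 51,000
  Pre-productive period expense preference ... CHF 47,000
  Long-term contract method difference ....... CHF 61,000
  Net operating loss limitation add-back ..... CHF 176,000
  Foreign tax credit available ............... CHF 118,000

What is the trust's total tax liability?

Alternative floor tax:
  Adjusted income: CHF 737,000 + CHF 51,000 + CHF 47,000 + CHF 61,000 + CHF 176,000 = CHF 1,072,000
  Less exemption CHF 87,000 → base CHF 985,000
  CHF 985,000 × 21% = CHF 206,850

Mainline income levy:
  CHF 150,000 × 14% = CHF 21,000
  CHF 574,000 × 27% = CHF 154,980
  CHF 13,000 × 40% = CHF 5,200
  → CHF 181,180
  Less foreign tax credit CHF 118,000 → CHF 63,180

CHF 206,850 > CHF 63,180, so the alternative floor tax is the binding amount.

CHF 206,850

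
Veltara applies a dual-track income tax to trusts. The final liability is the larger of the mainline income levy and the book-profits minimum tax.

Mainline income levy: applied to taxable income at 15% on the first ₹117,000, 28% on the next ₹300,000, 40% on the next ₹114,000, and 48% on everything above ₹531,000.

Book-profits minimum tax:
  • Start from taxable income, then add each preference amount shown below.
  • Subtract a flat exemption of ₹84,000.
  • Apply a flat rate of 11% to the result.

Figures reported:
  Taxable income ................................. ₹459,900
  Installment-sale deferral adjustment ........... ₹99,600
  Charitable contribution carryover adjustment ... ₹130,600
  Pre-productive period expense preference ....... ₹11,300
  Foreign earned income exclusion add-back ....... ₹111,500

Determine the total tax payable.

Book-profits minimum tax:
  Adjusted income: ₹459,900 + ₹99,600 + ₹130,600 + ₹11,300 + ₹111,500 = ₹812,900
  Less exemption ₹84,000 → base ₹728,900
  ₹728,900 × 11% = ₹80,179

Mainline income levy:
  ₹117,000 × 15% = ₹17,550
  ₹300,000 × 28% = ₹84,000
  ₹42,900 × 40% = ₹17,160
  → ₹118,710

₹118,710 > ₹80,179, so the mainline income levy governs.

₹118,710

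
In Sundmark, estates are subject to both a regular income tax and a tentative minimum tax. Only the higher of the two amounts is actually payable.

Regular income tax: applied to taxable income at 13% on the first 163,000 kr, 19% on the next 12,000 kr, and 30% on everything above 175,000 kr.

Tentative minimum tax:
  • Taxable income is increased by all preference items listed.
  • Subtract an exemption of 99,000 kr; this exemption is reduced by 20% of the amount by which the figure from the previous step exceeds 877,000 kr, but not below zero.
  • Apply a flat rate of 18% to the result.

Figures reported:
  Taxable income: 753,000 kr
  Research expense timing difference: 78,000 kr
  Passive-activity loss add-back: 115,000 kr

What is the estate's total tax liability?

196,870 kr

Tentative minimum tax:
  Adjusted income: 753,000 kr + 78,000 kr + 115,000 kr = 946,000 kr
  Exemption: 99,000 kr − 20% × (946,000 kr − 877,000 kr) = 99,000 kr − 13,800 kr = 85,200 kr
  Base: 946,000 kr − 85,200 kr = 860,800 kr
  860,800 kr × 18% = 154,944 kr

Regular income tax:
  163,000 kr × 13% = 21,190 kr
  12,000 kr × 19% = 2,280 kr
  578,000 kr × 30% = 173,400 kr
  → 196,870 kr

196,870 kr > 154,944 kr, so the regular income tax governs.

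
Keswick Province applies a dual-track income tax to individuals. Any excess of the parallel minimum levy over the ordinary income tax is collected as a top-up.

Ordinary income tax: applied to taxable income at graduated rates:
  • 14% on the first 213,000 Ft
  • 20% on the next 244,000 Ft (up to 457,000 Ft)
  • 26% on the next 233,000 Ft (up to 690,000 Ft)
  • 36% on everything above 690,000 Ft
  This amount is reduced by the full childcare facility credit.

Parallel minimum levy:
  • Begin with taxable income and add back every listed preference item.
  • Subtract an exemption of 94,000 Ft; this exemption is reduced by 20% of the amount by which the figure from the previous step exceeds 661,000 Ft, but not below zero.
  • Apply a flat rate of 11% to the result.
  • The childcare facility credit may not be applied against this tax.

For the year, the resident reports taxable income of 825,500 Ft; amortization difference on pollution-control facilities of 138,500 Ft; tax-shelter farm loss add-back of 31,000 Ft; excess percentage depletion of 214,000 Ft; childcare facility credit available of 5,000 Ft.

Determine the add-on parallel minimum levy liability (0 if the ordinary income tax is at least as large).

Parallel minimum levy:
  Adjusted income: 825,500 Ft + 138,500 Ft + 31,000 Ft + 214,000 Ft = 1,209,000 Ft
  Exemption: 20% × (1,209,000 Ft − 661,000 Ft) = 109,600 Ft ≥ 94,000 Ft, so the exemption is fully phased out
  Base: 1,209,000 Ft − 0 Ft = 1,209,000 Ft
  1,209,000 Ft × 11% = 132,990 Ft

Ordinary income tax:
  213,000 Ft × 14% = 29,820 Ft
  244,000 Ft × 20% = 48,800 Ft
  233,000 Ft × 26% = 60,580 Ft
  135,500 Ft × 36% = 48,780 Ft
  → 187,980 Ft
  Less childcare facility credit 5,000 Ft → 182,980 Ft

132,990 Ft ≤ 182,980 Ft, so no add-on is due.

0 Ft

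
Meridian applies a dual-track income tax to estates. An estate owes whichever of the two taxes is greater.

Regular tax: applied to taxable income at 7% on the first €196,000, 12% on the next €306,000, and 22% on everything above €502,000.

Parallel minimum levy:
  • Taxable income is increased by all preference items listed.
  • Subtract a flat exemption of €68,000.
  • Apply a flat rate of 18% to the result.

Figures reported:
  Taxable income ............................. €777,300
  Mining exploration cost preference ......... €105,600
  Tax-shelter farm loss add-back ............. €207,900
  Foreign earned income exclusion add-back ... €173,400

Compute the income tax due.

€215,316

Parallel minimum levy:
  Adjusted income: €777,300 + €105,600 + €207,900 + €173,400 = €1,264,200
  Less exemption €68,000 → base €1,196,200
  €1,196,200 × 18% = €215,316

Regular tax:
  €196,000 × 7% = €13,720
  €306,000 × 12% = €36,720
  €275,300 × 22% = €60,566
  → €111,006

€215,316 > €111,006, so the parallel minimum levy is the binding amount.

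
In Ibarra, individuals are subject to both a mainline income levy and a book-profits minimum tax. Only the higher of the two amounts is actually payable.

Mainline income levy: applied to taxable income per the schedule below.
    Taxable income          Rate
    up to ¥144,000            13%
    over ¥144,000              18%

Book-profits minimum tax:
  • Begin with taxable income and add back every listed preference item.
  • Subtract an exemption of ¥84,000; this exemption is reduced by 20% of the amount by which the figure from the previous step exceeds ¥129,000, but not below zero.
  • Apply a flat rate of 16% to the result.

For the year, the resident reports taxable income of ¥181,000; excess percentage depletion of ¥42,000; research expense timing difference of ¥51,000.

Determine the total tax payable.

¥35,040

Book-profits minimum tax:
  Adjusted income: ¥181,000 + ¥42,000 + ¥51,000 = ¥274,000
  Exemption: ¥84,000 − 20% × (¥274,000 − ¥129,000) = ¥84,000 − ¥29,000 = ¥55,000
  Base: ¥274,000 − ¥55,000 = ¥219,000
  ¥219,000 × 16% = ¥35,040

Mainline income levy:
  ¥144,000 × 13% = ¥18,720
  ¥37,000 × 18% = ¥6,660
  → ¥25,380

¥35,040 > ¥25,380, so the book-profits minimum tax is the binding amount.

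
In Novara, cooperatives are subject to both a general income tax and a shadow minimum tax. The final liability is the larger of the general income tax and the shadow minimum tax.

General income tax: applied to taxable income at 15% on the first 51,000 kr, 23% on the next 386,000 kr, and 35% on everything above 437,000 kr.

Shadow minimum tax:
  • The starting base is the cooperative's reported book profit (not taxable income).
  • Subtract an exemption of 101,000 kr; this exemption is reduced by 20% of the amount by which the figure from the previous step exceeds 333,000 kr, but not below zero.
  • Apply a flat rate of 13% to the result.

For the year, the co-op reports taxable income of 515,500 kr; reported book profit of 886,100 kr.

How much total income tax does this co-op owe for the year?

Shadow minimum tax:
  Base (reported book profit): 886,100 kr
  Exemption: 20% × (886,100 kr − 333,000 kr) = 110,620 kr ≥ 101,000 kr, so the exemption is fully phased out
  Base: 886,100 kr − 0 kr = 886,100 kr
  886,100 kr × 13% = 115,193 kr

General income tax:
  51,000 kr × 15% = 7,650 kr
  386,000 kr × 23% = 88,780 kr
  78,500 kr × 35% = 27,475 kr
  → 123,905 kr

123,905 kr > 115,193 kr, so the general income tax governs.

123,905 kr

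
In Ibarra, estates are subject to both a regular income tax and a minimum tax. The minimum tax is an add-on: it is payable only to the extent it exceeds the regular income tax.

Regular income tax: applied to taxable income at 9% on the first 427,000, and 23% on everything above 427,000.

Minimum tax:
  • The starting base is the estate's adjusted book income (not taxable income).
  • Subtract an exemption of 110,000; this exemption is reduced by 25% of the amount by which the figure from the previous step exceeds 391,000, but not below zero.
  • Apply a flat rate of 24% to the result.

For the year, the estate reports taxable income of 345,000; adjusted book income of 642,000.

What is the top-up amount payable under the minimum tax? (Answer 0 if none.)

Regular income tax:
  345,000 × 9% = 31,050

Minimum tax:
  Base (adjusted book income): 642,000
  Exemption: 110,000 − 25% × (642,000 − 391,000) = 110,000 − 62,750 = 47,250
  Base: 642,000 − 47,250 = 594,750
  594,750 × 24% = 142,740

Excess of minimum tax over regular income tax: 142,740 − 31,050 = 111,690.

111,690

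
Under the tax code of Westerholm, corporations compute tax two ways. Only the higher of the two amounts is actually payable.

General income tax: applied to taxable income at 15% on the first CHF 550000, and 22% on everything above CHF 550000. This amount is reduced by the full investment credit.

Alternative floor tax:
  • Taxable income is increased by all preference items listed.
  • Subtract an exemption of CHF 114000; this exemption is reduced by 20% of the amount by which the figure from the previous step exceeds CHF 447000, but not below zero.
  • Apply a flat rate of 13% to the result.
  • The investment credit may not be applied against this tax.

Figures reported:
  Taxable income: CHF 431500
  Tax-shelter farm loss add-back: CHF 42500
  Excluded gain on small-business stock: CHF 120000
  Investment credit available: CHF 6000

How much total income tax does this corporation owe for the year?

Alternative floor tax:
  Adjusted income: CHF 431500 + CHF 42500 + CHF 120000 = CHF 594000
  Exemption: CHF 114000 − 20% × (CHF 594000 − CHF 447000) = CHF 114000 − CHF 29400 = CHF 84600
  Base: CHF 594000 − CHF 84600 = CHF 509400
  CHF 509400 × 13% = CHF 66222

General income tax:
  CHF 431500 × 15% = CHF 64725
  Less investment credit CHF 6000 → CHF 58725

CHF 66222 > CHF 58725, so the alternative floor tax is the binding amount.

CHF 66222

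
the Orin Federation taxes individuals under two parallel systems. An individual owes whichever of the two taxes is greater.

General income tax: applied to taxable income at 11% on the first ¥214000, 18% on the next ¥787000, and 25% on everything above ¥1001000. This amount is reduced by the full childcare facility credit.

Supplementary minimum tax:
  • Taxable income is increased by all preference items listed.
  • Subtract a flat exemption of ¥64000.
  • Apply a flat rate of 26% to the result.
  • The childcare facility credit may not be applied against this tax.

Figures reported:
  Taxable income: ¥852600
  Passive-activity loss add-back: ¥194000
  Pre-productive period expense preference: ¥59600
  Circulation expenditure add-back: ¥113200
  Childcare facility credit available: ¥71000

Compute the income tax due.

¥300404

Supplementary minimum tax:
  Adjusted income: ¥852600 + ¥194000 + ¥59600 + ¥113200 = ¥1219400
  Less exemption ¥64000 → base ¥1155400
  ¥1155400 × 26% = ¥300404

General income tax:
  ¥214000 × 11% = ¥23540
  ¥638600 × 18% = ¥114948
  → ¥138488
  Less childcare facility credit ¥71000 → ¥67488

¥300404 > ¥67488, so the supplementary minimum tax is the binding amount.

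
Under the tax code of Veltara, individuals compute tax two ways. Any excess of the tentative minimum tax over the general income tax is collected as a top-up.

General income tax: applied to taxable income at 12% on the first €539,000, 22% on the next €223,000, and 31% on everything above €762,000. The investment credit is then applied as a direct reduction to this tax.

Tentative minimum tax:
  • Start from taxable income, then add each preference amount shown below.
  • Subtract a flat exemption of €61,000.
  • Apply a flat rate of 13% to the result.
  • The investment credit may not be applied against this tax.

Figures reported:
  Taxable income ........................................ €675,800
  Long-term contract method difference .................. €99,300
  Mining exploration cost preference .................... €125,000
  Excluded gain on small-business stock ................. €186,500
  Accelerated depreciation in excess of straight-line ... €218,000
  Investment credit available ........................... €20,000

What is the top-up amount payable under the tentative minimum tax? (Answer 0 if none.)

€86,892

General income tax:
  €539,000 × 12% = €64,680
  €136,800 × 22% = €30,096
  → €94,776
  Less investment credit €20,000 → €74,776

Tentative minimum tax:
  Adjusted income: €675,800 + €99,300 + €125,000 + €186,500 + €218,000 = €1,304,600
  Less exemption €61,000 → base €1,243,600
  €1,243,600 × 13% = €161,668

Excess of tentative minimum tax over general income tax: €161,668 − €74,776 = €86,892.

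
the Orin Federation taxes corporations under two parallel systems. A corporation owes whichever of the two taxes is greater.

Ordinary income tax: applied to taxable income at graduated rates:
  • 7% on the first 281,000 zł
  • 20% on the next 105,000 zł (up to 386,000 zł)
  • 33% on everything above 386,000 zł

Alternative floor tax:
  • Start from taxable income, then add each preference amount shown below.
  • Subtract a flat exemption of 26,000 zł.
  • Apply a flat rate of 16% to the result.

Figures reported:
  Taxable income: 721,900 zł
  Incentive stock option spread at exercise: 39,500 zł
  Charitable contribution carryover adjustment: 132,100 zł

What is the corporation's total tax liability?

Ordinary income tax:
  281,000 zł × 7% = 19,670 zł
  105,000 zł × 20% = 21,000 zł
  335,900 zł × 33% = 110,847 zł
  → 151,517 zł

Alternative floor tax:
  Adjusted income: 721,900 zł + 39,500 zł + 132,100 zł = 893,500 zł
  Less exemption 26,000 zł → base 867,500 zł
  867,500 zł × 16% = 138,800 zł

151,517 zł > 138,800 zł, so the ordinary income tax governs.

151,517 zł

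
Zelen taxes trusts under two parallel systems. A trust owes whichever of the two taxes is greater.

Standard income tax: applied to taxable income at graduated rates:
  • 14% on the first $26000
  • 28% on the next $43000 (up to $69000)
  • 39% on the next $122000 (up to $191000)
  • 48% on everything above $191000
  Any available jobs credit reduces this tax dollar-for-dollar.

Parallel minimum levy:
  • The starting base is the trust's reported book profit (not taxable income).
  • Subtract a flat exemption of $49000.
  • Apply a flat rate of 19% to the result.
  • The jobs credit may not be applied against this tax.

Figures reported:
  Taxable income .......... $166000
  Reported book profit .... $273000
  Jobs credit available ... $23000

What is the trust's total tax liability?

$42560

Standard income tax:
  $26000 × 14% = $3640
  $43000 × 28% = $12040
  $97000 × 39% = $37830
  → $53510
  Less jobs credit $23000 → $30510

Parallel minimum levy:
  Base (reported book profit): $273000
  Less exemption $49000 → base $224000
  $224000 × 19% = $42560

$42560 > $30510, so the parallel minimum levy is the binding amount.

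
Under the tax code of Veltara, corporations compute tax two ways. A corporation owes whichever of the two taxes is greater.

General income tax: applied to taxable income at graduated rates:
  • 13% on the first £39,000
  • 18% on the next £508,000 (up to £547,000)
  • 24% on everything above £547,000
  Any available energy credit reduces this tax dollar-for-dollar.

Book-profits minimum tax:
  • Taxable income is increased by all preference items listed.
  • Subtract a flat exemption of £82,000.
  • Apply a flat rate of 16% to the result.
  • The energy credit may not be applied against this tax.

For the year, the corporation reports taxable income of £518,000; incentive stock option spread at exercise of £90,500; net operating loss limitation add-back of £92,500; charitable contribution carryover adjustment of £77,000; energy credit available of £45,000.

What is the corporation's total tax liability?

General income tax:
  £39,000 × 13% = £5,070
  £479,000 × 18% = £86,220
  → £91,290
  Less energy credit £45,000 → £46,290

Book-profits minimum tax:
  Adjusted income: £518,000 + £90,500 + £92,500 + £77,000 = £778,000
  Less exemption £82,000 → base £696,000
  £696,000 × 16% = £111,360

£111,360 > £46,290, so the book-profits minimum tax is the binding amount.

£111,360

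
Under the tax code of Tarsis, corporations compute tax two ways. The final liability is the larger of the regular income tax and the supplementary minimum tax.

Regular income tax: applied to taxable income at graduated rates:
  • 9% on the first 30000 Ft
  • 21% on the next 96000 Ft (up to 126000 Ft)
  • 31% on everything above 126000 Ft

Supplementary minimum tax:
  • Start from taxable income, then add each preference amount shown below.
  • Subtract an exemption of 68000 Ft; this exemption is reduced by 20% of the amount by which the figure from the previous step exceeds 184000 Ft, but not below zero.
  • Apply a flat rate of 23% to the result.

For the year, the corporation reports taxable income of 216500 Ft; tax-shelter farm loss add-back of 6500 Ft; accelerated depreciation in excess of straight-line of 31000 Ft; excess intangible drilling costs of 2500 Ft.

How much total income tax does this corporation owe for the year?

50915 Ft

Supplementary minimum tax:
  Adjusted income: 216500 Ft + 6500 Ft + 31000 Ft + 2500 Ft = 256500 Ft
  Exemption: 68000 Ft − 20% × (256500 Ft − 184000 Ft) = 68000 Ft − 14500 Ft = 53500 Ft
  Base: 256500 Ft − 53500 Ft = 203000 Ft
  203000 Ft × 23% = 46690 Ft

Regular income tax:
  30000 Ft × 9% = 2700 Ft
  96000 Ft × 21% = 20160 Ft
  90500 Ft × 31% = 28055 Ft
  → 50915 Ft

50915 Ft > 46690 Ft, so the regular income tax governs.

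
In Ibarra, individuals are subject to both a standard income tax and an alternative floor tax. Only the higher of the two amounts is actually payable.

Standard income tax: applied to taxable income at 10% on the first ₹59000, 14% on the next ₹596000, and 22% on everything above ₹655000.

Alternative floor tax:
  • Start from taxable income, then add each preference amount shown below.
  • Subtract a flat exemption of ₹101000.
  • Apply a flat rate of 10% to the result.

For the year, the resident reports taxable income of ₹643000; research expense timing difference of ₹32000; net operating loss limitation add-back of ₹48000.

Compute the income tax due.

₹87660

Standard income tax:
  ₹59000 × 10% = ₹5900
  ₹584000 × 14% = ₹81760
  → ₹87660

Alternative floor tax:
  Adjusted income: ₹643000 + ₹32000 + ₹48000 = ₹723000
  Less exemption ₹101000 → base ₹622000
  ₹622000 × 10% = ₹62200

₹87660 > ₹62200, so the standard income tax governs.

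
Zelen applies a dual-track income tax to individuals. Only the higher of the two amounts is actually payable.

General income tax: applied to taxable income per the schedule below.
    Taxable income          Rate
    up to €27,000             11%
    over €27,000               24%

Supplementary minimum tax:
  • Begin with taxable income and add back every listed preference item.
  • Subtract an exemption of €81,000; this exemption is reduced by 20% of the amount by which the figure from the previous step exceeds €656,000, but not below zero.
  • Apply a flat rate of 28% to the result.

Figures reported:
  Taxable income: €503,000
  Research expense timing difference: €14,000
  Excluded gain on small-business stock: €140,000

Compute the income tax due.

€161,336

General income tax:
  €27,000 × 11% = €2,970
  €476,000 × 24% = €114,240
  → €117,210

Supplementary minimum tax:
  Adjusted income: €503,000 + €14,000 + €140,000 = €657,000
  Exemption: €81,000 − 20% × (€657,000 − €656,000) = €81,000 − €200 = €80,800
  Base: €657,000 − €80,800 = €576,200
  €576,200 × 28% = €161,336

€161,336 > €117,210, so the supplementary minimum tax is the binding amount.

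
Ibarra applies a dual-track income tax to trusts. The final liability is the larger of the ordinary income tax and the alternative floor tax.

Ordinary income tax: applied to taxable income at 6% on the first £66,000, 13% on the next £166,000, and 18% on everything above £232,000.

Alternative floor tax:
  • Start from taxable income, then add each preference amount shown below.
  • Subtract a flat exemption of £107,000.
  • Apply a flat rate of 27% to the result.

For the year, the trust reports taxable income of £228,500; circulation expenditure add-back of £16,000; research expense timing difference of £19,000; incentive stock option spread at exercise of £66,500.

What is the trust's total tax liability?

£60,210

Ordinary income tax:
  £66,000 × 6% = £3,960
  £162,500 × 13% = £21,125
  → £25,085

Alternative floor tax:
  Adjusted income: £228,500 + £16,000 + £19,000 + £66,500 = £330,000
  Less exemption £107,000 → base £223,000
  £223,000 × 27% = £60,210

£60,210 > £25,085, so the alternative floor tax is the binding amount.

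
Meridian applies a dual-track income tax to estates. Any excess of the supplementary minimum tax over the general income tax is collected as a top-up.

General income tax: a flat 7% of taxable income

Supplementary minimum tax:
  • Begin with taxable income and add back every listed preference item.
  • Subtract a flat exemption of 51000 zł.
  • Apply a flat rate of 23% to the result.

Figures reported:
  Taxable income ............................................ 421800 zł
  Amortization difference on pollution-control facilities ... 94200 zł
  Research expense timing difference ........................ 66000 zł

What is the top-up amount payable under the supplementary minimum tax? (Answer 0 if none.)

92604 zł

General income tax:
  421800 zł × 7% = 29526 zł

Supplementary minimum tax:
  Adjusted income: 421800 zł + 94200 zł + 66000 zł = 582000 zł
  Less exemption 51000 zł → base 531000 zł
  531000 zł × 23% = 122130 zł

Excess of supplementary minimum tax over general income tax: 122130 zł − 29526 zł = 92604 zł.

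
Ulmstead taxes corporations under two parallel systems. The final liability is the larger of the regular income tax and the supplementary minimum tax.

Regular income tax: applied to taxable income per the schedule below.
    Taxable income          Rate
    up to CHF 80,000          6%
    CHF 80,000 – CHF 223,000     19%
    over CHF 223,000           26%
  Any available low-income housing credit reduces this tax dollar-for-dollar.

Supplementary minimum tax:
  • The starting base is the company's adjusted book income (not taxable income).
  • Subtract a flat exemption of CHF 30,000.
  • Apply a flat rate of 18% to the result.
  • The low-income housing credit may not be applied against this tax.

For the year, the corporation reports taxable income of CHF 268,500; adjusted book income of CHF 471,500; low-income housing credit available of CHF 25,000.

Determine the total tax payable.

CHF 79,470

Supplementary minimum tax:
  Base (adjusted book income): CHF 471,500
  Less exemption CHF 30,000 → base CHF 441,500
  CHF 441,500 × 18% = CHF 79,470

Regular income tax:
  CHF 80,000 × 6% = CHF 4,800
  CHF 143,000 × 19% = CHF 27,170
  CHF 45,500 × 26% = CHF 11,830
  → CHF 43,800
  Less low-income housing credit CHF 25,000 → CHF 18,800

CHF 79,470 > CHF 18,800, so the supplementary minimum tax is the binding amount.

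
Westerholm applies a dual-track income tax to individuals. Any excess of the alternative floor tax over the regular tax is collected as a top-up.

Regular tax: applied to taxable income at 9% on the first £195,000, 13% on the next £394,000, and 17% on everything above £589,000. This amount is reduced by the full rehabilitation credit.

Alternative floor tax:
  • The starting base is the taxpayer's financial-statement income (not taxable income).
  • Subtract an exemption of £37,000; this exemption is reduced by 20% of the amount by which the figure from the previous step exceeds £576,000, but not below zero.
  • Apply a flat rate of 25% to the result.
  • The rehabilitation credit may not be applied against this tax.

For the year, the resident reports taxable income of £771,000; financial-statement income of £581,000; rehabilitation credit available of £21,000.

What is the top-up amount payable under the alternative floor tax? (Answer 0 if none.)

Alternative floor tax:
  Base (financial-statement income): £581,000
  Exemption: £37,000 − 20% × (£581,000 − £576,000) = £37,000 − £1,000 = £36,000
  Base: £581,000 − £36,000 = £545,000
  £545,000 × 25% = £136,250

Regular tax:
  £195,000 × 9% = £17,550
  £394,000 × 13% = £51,220
  £182,000 × 17% = £30,940
  → £99,710
  Less rehabilitation credit £21,000 → £78,710

Excess of alternative floor tax over regular tax: £136,250 − £78,710 = £57,540.

£57,540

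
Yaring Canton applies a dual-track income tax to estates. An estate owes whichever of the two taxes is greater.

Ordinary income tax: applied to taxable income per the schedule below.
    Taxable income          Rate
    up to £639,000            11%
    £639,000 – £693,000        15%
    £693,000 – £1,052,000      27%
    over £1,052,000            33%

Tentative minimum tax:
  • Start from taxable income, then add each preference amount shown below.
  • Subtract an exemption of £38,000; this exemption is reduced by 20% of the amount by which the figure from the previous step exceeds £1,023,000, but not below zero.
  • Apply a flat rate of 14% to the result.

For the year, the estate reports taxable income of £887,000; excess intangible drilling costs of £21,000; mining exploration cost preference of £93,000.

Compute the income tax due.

Tentative minimum tax:
  Adjusted income: £887,000 + £21,000 + £93,000 = £1,001,000
  Exemption: £1,001,000 ≤ £1,023,000, so full £38,000 applies
  Base: £1,001,000 − £38,000 = £963,000
  £963,000 × 14% = £134,820

Ordinary income tax:
  £639,000 × 11% = £70,290
  £54,000 × 15% = £8,100
  £194,000 × 27% = £52,380
  → £130,770

£134,820 > £130,770, so the tentative minimum tax is the binding amount.

£134,820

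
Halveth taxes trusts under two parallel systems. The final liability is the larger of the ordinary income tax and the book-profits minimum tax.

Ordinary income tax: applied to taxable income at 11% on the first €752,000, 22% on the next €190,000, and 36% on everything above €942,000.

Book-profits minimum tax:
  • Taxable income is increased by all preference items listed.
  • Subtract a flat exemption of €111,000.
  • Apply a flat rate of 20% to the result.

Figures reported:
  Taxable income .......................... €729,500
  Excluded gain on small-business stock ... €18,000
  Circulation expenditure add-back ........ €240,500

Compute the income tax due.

€175,400

Book-profits minimum tax:
  Adjusted income: €729,500 + €18,000 + €240,500 = €988,000
  Less exemption €111,000 → base €877,000
  €877,000 × 20% = €175,400

Ordinary income tax:
  €729,500 × 11% = €80,245

€175,400 > €80,245, so the book-profits minimum tax is the binding amount.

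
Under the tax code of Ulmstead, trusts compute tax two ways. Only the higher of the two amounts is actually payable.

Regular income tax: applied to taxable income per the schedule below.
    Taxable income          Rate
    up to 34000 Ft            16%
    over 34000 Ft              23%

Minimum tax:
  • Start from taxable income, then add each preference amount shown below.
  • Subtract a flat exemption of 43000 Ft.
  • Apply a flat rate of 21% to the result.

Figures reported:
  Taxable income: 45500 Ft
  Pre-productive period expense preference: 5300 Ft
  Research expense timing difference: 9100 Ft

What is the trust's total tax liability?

8085 Ft

Regular income tax:
  34000 Ft × 16% = 5440 Ft
  11500 Ft × 23% = 2645 Ft
  → 8085 Ft

Minimum tax:
  Adjusted income: 45500 Ft + 5300 Ft + 9100 Ft = 59900 Ft
  Less exemption 43000 Ft → base 16900 Ft
  16900 Ft × 21% = 3549 Ft

8085 Ft > 3549 Ft, so the regular income tax governs.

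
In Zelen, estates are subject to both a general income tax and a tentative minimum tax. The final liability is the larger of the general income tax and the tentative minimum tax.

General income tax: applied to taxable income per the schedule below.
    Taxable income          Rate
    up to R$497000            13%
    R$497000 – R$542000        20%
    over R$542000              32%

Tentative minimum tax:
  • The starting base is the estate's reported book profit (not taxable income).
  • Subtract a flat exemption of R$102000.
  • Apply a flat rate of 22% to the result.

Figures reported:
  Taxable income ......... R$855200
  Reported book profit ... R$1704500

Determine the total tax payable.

R$352550

General income tax:
  R$497000 × 13% = R$64610
  R$45000 × 20% = R$9000
  R$313200 × 32% = R$100224
  → R$173834

Tentative minimum tax:
  Base (reported book profit): R$1704500
  Less exemption R$102000 → base R$1602500
  R$1602500 × 22% = R$352550

R$352550 > R$173834, so the tentative minimum tax is the binding amount.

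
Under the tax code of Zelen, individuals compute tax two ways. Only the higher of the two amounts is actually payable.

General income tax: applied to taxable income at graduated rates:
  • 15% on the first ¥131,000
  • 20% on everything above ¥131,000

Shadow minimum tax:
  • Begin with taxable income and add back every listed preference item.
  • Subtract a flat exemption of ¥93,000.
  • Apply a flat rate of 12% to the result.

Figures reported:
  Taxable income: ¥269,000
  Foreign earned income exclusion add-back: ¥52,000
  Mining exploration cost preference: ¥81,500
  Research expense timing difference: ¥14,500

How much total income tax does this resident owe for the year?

¥47,250

General income tax:
  ¥131,000 × 15% = ¥19,650
  ¥138,000 × 20% = ¥27,600
  → ¥47,250

Shadow minimum tax:
  Adjusted income: ¥269,000 + ¥52,000 + ¥81,500 + ¥14,500 = ¥417,000
  Less exemption ¥93,000 → base ¥324,000
  ¥324,000 × 12% = ¥38,880

¥47,250 > ¥38,880, so the general income tax governs.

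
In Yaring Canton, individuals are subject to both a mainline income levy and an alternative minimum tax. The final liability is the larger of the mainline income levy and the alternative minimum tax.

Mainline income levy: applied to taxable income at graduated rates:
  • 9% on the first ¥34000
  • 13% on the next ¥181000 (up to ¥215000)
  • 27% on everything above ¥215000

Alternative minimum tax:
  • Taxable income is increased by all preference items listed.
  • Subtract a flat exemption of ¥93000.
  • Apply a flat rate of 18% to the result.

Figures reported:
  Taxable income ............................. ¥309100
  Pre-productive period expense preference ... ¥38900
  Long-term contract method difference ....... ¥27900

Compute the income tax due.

Alternative minimum tax:
  Adjusted income: ¥309100 + ¥38900 + ¥27900 = ¥375900
  Less exemption ¥93000 → base ¥282900
  ¥282900 × 18% = ¥50922

Mainline income levy:
  ¥34000 × 9% = ¥3060
  ¥181000 × 13% = ¥23530
  ¥94100 × 27% = ¥25407
  → ¥51997

¥51997 > ¥50922, so the mainline income levy governs.

¥51997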